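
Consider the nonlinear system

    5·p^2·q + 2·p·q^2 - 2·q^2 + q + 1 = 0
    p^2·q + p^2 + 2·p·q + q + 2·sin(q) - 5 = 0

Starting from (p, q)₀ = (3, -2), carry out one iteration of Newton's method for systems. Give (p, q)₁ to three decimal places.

At (3, -2): F = (-75.000, -29.81859).
Jacobian J = [[10·p·q + 2·q^2, 5·p^2 + 4·p·q - 4·q + 1], [2·p·q + 2·p + 2·q, p^2 + 2·p + 2·cos(q) + 1]].
At the point, J = [[-52.000, 30.000], [-10.000, 15.16771]] (det J = -488.72073).
Solving J·Δ = −F gives Δ = (-0.497, 1.638).
Then the next iterate is (p, q)₁ = (2.503, -0.362).

(2.503, -0.362)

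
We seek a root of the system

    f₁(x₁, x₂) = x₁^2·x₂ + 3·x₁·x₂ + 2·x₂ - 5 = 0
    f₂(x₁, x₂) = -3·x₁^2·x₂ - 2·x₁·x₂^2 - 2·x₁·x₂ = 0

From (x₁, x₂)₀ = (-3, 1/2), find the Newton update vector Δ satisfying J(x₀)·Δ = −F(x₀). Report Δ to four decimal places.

At (-3, 1/2): F = (-4.0000, -9.0000).
Jacobian J = [[2·x₁·x₂ + 3·x₂, x₁^2 + 3·x₁ + 2], [-6·x₁·x₂ - 2·x₂^2 - 2·x₂, -3·x₁^2 - 4·x₁·x₂ - 2·x₁]].
At the point, J = [[-1.5000, 2.0000], [7.5000, -15.0000]] (det J = 7.5000).
Solving J·Δ = −F gives Δ = (-10.4000, -5.8000).

(-10.4000, -5.8000)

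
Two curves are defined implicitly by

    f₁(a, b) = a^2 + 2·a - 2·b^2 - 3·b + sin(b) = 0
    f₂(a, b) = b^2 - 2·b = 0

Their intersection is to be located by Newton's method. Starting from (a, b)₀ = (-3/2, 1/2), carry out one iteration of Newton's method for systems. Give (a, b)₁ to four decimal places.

(-0.6788, -0.2500)

At (-3/2, 1/2): F = (-2.270574, -0.7500).
Jacobian J = [[2·a + 2, -4·b + cos(b) - 3], [0, 2·b - 2]].
At the point, J = [[-1.0000, -4.122417], [0.0000, -1.0000]] (det J = 1.0000).
Solving J·Δ = −F gives Δ = (0.8212, -0.7500).
Then the next iterate is (a, b)₁ = (-0.6788, -0.2500).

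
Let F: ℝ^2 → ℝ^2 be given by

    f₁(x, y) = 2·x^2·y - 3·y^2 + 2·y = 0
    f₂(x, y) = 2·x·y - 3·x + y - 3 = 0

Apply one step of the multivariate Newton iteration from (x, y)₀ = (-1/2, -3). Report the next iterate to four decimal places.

At (-1/2, -3): F = (-34.5000, -1.5000).
Jacobian J = [[4·x·y, 2·x^2 - 6·y + 2], [2·y - 3, 2·x + 1]].
At the point, J = [[6.0000, 20.5000], [-9.0000, 0.0000]] (det J = 184.5000).
Solving J·Δ = −F gives Δ = (-0.1667, 1.7317).
Then the next iterate is (x, y)₁ = (-0.6667, -1.2683).

(-0.6667, -1.2683)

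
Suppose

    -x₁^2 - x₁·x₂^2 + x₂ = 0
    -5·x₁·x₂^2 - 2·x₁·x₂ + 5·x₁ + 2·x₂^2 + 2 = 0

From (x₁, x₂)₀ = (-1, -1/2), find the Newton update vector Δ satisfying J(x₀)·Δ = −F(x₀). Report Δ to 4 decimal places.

(0.7143, 0.2286)

At (-1, -1/2): F = (-1.2500, -2.2500).
Jacobian J = [[-2·x₁ - x₂^2, -2·x₁·x₂ + 1], [-5·x₂^2 - 2·x₂ + 5, -10·x₁·x₂ - 2·x₁ + 4·x₂]].
At the point, J = [[1.7500, 0.0000], [4.7500, -5.0000]] (det J = -8.7500).
Solving J·Δ = −F gives Δ = (0.7143, 0.2286).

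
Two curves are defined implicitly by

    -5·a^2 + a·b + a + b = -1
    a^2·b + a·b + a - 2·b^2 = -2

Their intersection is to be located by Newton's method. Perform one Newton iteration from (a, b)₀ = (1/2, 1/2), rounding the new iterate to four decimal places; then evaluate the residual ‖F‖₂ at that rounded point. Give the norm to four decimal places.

At (1/2, 1/2): F = (1.0000, 2.3750).
Jacobian J = [[-10·a + b + 1, a + 1], [2·a·b + b + 1, a^2 + a - 4·b]].
At the point, J = [[-3.5000, 1.5000], [2.0000, -1.2500]] (det J = 1.3750).
Solving J·Δ = −F gives Δ = (3.5000, 7.5000).
Then the next iterate is (a, b)₁ = (4.0000, 8.0000).
Re-evaluating at (4.0000, 8.0000): F = (-35.0000, 38.0000), so ‖F‖₂ = 51.6624.

51.6624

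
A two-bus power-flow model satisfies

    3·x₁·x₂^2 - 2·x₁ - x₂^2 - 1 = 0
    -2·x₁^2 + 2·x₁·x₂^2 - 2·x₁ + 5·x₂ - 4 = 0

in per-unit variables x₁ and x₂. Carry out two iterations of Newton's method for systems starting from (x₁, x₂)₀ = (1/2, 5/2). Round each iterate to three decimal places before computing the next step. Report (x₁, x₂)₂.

At (1/2, 5/2): F = (1.125, 13.250).
Jacobian J = [[3·x₂^2 - 2, 6·x₁·x₂ - 2·x₂], [-4·x₁ + 2·x₂^2 - 2, 4·x₁·x₂ + 5]].
At the point, J = [[16.750, 2.500], [8.500, 10.000]] (det J = 146.250).
Solving J·Δ = −F gives Δ = (0.150, -1.452).
Then the next iterate is (x₁, x₂)₁ = (0.650, 1.048).
Round to (0.650, 1.048) and repeat: F = (-1.25661, 0.52280), J = [[1.29491, 1.99120], [-2.40339, 7.72480]].
Δ = (0.727, 0.158), so (x₁, x₂)₂ = (1.377, 1.206).

(1.377, 1.206)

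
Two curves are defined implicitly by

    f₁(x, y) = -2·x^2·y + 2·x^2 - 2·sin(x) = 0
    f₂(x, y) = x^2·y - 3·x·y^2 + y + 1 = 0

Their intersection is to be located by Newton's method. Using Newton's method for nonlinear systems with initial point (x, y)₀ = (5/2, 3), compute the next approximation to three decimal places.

(1.711, 2.065)

At (5/2, 3): F = (-26.19694, -44.750).
Jacobian J = [[-4·x·y + 4·x - 2·cos(x), -2·x^2], [2·x·y - 3·y^2, x^2 - 6·x·y + 1]].
At the point, J = [[-18.39771, -12.500], [-12.000, -37.750]] (det J = 544.51366).
Solving J·Δ = −F gives Δ = (-0.789, -0.935).
Then the next iterate is (x, y)₁ = (1.711, 2.065).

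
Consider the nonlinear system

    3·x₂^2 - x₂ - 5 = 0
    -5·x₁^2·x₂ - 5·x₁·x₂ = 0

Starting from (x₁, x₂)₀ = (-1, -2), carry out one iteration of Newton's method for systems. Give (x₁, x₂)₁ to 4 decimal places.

(-1.0000, -1.3077)

At (-1, -2): F = (9.0000, 0.0000).
Jacobian J = [[0, 6·x₂ - 1], [-10·x₁·x₂ - 5·x₂, -5·x₁^2 - 5·x₁]].
At the point, J = [[0.0000, -13.0000], [-10.0000, 0.0000]] (det J = -130.0000).
Solving J·Δ = −F gives Δ = (0.0000, 0.6923).
Then the next iterate is (x₁, x₂)₁ = (-1.0000, -1.3077).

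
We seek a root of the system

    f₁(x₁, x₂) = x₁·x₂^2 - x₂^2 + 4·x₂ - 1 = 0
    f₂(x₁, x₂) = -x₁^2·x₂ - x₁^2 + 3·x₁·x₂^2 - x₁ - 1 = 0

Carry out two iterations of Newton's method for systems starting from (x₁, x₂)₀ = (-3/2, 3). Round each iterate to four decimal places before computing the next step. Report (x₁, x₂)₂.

(0.1654, 4.1059)

At (-3/2, 3): F = (-11.5000, -49.0000).
Jacobian J = [[x₂^2, 2·x₁·x₂ - 2·x₂ + 4], [-2·x₁·x₂ - 2·x₁ + 3·x₂^2 - 1, -x₁^2 + 6·x₁·x₂]].
At the point, J = [[9.0000, -11.0000], [38.0000, -29.2500]] (det J = 154.7500).
Solving J·Δ = −F gives Δ = (1.3094, 0.0258).
Then the next iterate is (x₁, x₂)₁ = (-0.1906, 3.0258).
Round to (-0.1906, 3.0258) and repeat: F = (0.202703, -6.190746), J = [[9.155466, -3.205035], [28.001032, -3.496633]].
Δ = (0.3560, 1.0801), so (x₁, x₂)₂ = (0.1654, 4.1059).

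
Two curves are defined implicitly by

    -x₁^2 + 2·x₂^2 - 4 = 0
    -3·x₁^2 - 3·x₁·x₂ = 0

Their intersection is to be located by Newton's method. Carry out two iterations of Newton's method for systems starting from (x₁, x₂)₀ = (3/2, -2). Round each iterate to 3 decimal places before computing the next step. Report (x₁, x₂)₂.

At (3/2, -2): F = (1.750, 2.250).
Jacobian J = [[-2·x₁, 4·x₂], [-6·x₁ - 3·x₂, -3·x₁]].
At the point, J = [[-3.000, -8.000], [-3.000, -4.500]] (det J = -10.500).
Solving J·Δ = −F gives Δ = (0.964, -0.143).
Then the next iterate is (x₁, x₂)₁ = (2.464, -2.143).
Round to (2.464, -2.143) and repeat: F = (-0.88640, -2.37283), J = [[-4.928, -8.572], [-8.355, -7.392]].
Δ = (-0.392, 0.122), so (x₁, x₂)₂ = (2.072, -2.021).

(2.072, -2.021)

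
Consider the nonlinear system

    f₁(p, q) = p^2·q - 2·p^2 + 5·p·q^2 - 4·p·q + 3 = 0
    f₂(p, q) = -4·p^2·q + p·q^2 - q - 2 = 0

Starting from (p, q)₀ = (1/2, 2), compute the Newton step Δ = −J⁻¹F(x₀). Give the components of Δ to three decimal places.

(-1.000, 0.364)

At (1/2, 2): F = (9.000, -4.000).
Jacobian J = [[2·p·q - 4·p + 5·q^2 - 4·q, p^2 + 10·p·q - 4·p], [-8·p·q + q^2, -4·p^2 + 2·p·q - 1]].
At the point, J = [[12.000, 8.250], [-4.000, 0.000]] (det J = 33.000).
Solving J·Δ = −F gives Δ = (-1.000, 0.364).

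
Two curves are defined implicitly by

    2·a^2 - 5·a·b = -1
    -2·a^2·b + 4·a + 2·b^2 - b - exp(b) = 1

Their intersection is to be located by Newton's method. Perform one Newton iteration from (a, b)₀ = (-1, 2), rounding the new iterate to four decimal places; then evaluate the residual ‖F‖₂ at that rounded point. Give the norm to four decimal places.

At (-1, 2): F = (13.0000, -10.389056).
Jacobian J = [[4·a - 5·b, -5·a], [-4·a·b + 4, -2·a^2 + 4·b - exp(b) - 1]].
At the point, J = [[-14.0000, 5.0000], [12.0000, -2.389056]] (det J = -26.553215).
Solving J·Δ = −F gives Δ = (0.7866, -0.3974).
Then the next iterate is (a, b)₁ = (-0.2134, 1.6026).
Re-evaluating at (-0.2134, 1.6026): F = (2.801053, -3.431437), so ‖F‖₂ = 4.4295.

4.4295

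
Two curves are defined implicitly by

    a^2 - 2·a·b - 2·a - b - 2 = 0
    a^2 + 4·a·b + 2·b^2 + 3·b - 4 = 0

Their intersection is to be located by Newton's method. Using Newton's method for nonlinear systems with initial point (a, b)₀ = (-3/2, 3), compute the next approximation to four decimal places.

At (-3/2, 3): F = (9.2500, 7.2500).
Jacobian J = [[2·a - 2·b - 2, -2·a - 1], [2·a + 4·b, 4·a + 4·b + 3]].
At the point, J = [[-11.0000, 2.0000], [9.0000, 9.0000]] (det J = -117.0000).
Solving J·Δ = −F gives Δ = (0.5876, -1.3932).
Then the next iterate is (a, b)₁ = (-0.9124, 1.6068).

(-0.9124, 1.6068)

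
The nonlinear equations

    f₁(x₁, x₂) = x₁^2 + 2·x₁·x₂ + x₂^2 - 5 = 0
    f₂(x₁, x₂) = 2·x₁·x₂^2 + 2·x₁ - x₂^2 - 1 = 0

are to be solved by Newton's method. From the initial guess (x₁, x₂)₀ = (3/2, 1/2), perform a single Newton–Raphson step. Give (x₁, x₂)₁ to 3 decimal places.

At (3/2, 1/2): F = (-1.000, 2.500).
Jacobian J = [[2·x₁ + 2·x₂, 2·x₁ + 2·x₂], [2·x₂^2 + 2, 4·x₁·x₂ - 2·x₂]].
At the point, J = [[4.000, 4.000], [2.500, 2.000]] (det J = -2.000).
Solving J·Δ = −F gives Δ = (-6.000, 6.250).
Then the next iterate is (x₁, x₂)₁ = (-4.500, 6.750).

(-4.500, 6.750)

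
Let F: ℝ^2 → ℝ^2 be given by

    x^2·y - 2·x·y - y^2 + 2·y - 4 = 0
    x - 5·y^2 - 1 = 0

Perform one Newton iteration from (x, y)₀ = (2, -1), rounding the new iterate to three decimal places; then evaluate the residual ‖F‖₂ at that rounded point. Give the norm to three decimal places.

5.463

At (2, -1): F = (-7.000, -4.000).
Jacobian J = [[2·x·y - 2·y, x^2 - 2·x - 2·y + 2], [1, -10·y]].
At the point, J = [[-2.000, 4.000], [1.000, 10.000]] (det J = -24.000).
Solving J·Δ = −F gives Δ = (-2.250, 0.625).
Then the next iterate is (x, y)₁ = (-0.250, -0.375).
Re-evaluating at (-0.250, -0.375): F = (-5.10156, -1.95312), so ‖F‖₂ = 5.463.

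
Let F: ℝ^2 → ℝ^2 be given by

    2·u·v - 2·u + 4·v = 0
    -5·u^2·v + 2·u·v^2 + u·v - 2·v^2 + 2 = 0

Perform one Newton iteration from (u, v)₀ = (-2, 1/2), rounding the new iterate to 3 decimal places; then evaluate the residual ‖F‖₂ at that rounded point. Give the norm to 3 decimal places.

At (-2, 1/2): F = (4.000, -10.500).
Jacobian J = [[2·v - 2, 2·u + 4], [-10·u·v + 2·v^2 + v, -5·u^2 + 4·u·v + u - 4·v]].
At the point, J = [[-1.000, 0.000], [11.000, -28.000]] (det J = 28.000).
Solving J·Δ = −F gives Δ = (4.000, 1.196).
Then the next iterate is (u, v)₁ = (2.000, 1.696).
Re-evaluating at (2.000, 1.696): F = (9.568, -22.77517), so ‖F‖₂ = 24.703.

24.703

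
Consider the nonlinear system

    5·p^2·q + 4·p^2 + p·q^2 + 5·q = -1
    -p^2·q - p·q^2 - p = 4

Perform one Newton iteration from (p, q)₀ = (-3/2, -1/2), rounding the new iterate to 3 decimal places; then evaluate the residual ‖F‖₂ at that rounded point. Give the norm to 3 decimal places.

0.406

At (-3/2, -1/2): F = (1.500, -1.000).
Jacobian J = [[10·p·q + 8·p + q^2, 5·p^2 + 2·p·q + 5], [-2·p·q - q^2 - 1, -p^2 - 2·p·q]].
At the point, J = [[-4.250, 17.750], [-2.750, -3.750]] (det J = 64.750).
Solving J·Δ = −F gives Δ = (-0.187, -0.129).
Then the next iterate is (p, q)₁ = (-1.687, -0.629).
Re-evaluating at (-1.687, -0.629): F = (-0.37914, 0.14456), so ‖F‖₂ = 0.406.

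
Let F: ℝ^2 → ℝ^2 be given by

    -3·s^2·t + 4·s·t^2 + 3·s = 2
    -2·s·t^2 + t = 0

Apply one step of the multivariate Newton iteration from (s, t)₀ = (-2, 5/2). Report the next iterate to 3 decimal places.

(-1.264, 1.629)

At (-2, 5/2): F = (-88.000, 27.500).
Jacobian J = [[-6·s·t + 4·t^2 + 3, -3·s^2 + 8·s·t], [-2·t^2, -4·s·t + 1]].
At the point, J = [[58.000, -52.000], [-12.500, 21.000]] (det J = 568.000).
Solving J·Δ = −F gives Δ = (0.736, -0.871).
Then the next iterate is (s, t)₁ = (-1.264, 1.629).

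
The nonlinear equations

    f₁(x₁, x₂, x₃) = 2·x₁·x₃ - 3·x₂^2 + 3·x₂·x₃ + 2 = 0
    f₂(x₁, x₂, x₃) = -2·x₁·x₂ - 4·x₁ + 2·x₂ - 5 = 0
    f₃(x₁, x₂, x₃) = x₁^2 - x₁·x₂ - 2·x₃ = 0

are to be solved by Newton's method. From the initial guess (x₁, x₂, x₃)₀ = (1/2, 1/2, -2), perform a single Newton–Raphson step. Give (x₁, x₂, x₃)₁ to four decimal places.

At (1/2, 1/2, -2): F = (-3.7500, -6.5000, 4.0000).
Jacobian J = [[2·x₃, -6·x₂ + 3·x₃, 2·x₁ + 3·x₂], [-2·x₂ - 4, -2·x₁ + 2, 0], [2·x₁ - x₂, -x₁, -2]].
At the point, J = [[-4.0000, -9.0000, 2.5000], [-5.0000, 1.0000, 0.0000], [0.5000, -0.5000, -2.0000]] (det J = 103.0000).
Solving J·Δ = −F gives Δ = (-1.1905, 0.5473, 1.5655).
Then the next iterate is (x₁, x₂, x₃)₁ = (-0.6905, 1.0473, -0.4345).

(-0.6905, 1.0473, -0.4345)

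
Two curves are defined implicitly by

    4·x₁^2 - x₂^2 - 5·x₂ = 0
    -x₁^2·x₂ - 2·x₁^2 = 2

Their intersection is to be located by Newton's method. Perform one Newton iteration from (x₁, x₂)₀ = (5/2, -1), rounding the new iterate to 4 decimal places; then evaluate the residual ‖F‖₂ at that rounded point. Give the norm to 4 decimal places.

At (5/2, -1): F = (29.0000, -8.2500).
Jacobian J = [[8·x₁, -2·x₂ - 5], [-2·x₁·x₂ - 4·x₁, -x₁^2]].
At the point, J = [[20.0000, -3.0000], [-5.0000, -6.2500]] (det J = -140.0000).
Solving J·Δ = −F gives Δ = (-1.4714, -0.1429).
Then the next iterate is (x₁, x₂)₁ = (1.0286, -1.1429).
Re-evaluating at (1.0286, -1.1429): F = (8.640351, -2.906827), so ‖F‖₂ = 9.1162.

9.1162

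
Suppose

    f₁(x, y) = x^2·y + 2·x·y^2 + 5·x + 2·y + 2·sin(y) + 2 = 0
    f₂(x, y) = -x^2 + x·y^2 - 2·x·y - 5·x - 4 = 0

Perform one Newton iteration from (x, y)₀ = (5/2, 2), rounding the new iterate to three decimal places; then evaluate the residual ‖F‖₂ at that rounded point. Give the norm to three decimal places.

At (5/2, 2): F = (52.81859, -22.750).
Jacobian J = [[2·x·y + 2·y^2 + 5, x^2 + 4·x·y + 2·cos(y) + 2], [-2·x + y^2 - 2·y - 5, 2·x·y - 2·x]].
At the point, J = [[23.000, 27.41771], [-10.000, 5.000]] (det J = 389.17706).
Solving J·Δ = −F gives Δ = (-2.281, -0.013).
Then the next iterate is (x, y)₁ = (0.219, 1.987).
Re-evaluating at (0.219, 1.987): F = (10.72286, -5.14862), so ‖F‖₂ = 11.895.

11.895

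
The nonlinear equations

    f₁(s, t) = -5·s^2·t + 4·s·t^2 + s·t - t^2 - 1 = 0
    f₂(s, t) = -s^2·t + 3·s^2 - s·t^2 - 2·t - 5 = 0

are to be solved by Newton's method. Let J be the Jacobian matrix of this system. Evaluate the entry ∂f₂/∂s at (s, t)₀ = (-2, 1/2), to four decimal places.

-10.2500

∂f₂/∂s = -2·s·t + 6·s - t^2.
At (-2, 1/2) this is -10.2500.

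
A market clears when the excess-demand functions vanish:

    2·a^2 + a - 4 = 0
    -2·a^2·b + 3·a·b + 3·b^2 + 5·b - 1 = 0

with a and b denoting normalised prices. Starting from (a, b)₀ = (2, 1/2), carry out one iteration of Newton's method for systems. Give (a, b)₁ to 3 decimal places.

(1.333, 0.014)

At (2, 1/2): F = (6.000, 1.250).
Jacobian J = [[4·a + 1, 0], [-4·a·b + 3·b, -2·a^2 + 3·a + 6·b + 5]].
At the point, J = [[9.000, 0.000], [-2.500, 6.000]] (det J = 54.000).
Solving J·Δ = −F gives Δ = (-0.667, -0.486).
Then the next iterate is (a, b)₁ = (1.333, 0.014).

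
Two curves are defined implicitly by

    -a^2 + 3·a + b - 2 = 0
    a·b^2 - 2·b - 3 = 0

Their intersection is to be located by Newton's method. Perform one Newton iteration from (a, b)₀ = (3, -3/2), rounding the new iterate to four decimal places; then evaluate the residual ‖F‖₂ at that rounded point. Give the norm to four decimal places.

1.8941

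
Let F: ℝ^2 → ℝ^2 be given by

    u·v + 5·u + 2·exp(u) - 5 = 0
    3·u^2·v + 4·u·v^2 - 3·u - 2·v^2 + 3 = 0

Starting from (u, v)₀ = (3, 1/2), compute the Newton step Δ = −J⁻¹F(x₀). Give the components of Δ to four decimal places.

At (3, 1/2): F = (51.671074, 10.0000).
Jacobian J = [[v + 2·exp(u) + 5, u], [6·u·v + 4·v^2 - 3, 3·u^2 + 8·u·v - 4·v]].
At the point, J = [[45.671074, 3.0000], [7.0000, 37.0000]] (det J = 1668.829732).
Solving J·Δ = −F gives Δ = (-1.1276, -0.0569).

(-1.1276, -0.0569)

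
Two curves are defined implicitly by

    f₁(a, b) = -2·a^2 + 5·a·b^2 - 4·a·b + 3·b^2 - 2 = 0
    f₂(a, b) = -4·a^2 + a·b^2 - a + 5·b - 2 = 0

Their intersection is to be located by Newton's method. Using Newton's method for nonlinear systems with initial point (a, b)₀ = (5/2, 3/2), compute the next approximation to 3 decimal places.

(1.436, 1.214)

At (5/2, 3/2): F = (5.375, -16.375).
Jacobian J = [[-4·a + 5·b^2 - 4·b, 10·a·b - 4·a + 6·b], [-8·a + b^2 - 1, 2·a·b + 5]].
At the point, J = [[-4.750, 36.500], [-18.750, 12.500]] (det J = 625.000).
Solving J·Δ = −F gives Δ = (-1.064, -0.286).
Then the next iterate is (a, b)₁ = (1.436, 1.214).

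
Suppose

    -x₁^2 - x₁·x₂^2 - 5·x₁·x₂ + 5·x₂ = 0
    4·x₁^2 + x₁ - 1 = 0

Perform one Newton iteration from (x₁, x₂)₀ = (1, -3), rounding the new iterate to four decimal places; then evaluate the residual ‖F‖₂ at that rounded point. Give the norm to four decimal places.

3.3062

At (1, -3): F = (-10.0000, 4.0000).
Jacobian J = [[-2·x₁ - x₂^2 - 5·x₂, -2·x₁·x₂ - 5·x₁ + 5], [8·x₁ + 1, 0]].
At the point, J = [[4.0000, 6.0000], [9.0000, 0.0000]] (det J = -54.0000).
Solving J·Δ = −F gives Δ = (-0.4444, 1.9630).
Then the next iterate is (x₁, x₂)₁ = (0.5556, -1.0370).
Re-evaluating at (0.5556, -1.0370): F = (-3.210380, 0.790365), so ‖F‖₂ = 3.3062.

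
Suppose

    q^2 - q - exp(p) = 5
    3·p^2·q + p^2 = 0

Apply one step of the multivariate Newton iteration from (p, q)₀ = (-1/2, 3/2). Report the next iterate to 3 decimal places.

(0.106, 4.112)

At (-1/2, 3/2): F = (-4.85653, 1.375).
Jacobian J = [[-exp(p), 2·q - 1], [6·p·q + 2·p, 3·p^2]].
At the point, J = [[-0.60653, 2.000], [-5.500, 0.750]] (det J = 10.54510).
Solving J·Δ = −F gives Δ = (0.606, 2.612).
Then the next iterate is (p, q)₁ = (0.106, 4.112).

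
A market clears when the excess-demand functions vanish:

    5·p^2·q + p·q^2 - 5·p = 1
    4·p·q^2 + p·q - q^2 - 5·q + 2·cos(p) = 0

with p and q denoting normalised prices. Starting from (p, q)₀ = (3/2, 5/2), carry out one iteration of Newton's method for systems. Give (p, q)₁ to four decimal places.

(0.9394, 2.1120)

At (3/2, 5/2): F = (29.0000, 22.641474).
Jacobian J = [[10·p·q + q^2 - 5, 5·p^2 + 2·p·q], [4·q^2 + q - 2·sin(p), 8·p·q + p - 2·q - 5]].
At the point, J = [[38.7500, 18.7500], [25.505010, 21.5000]] (det J = 354.906062).
Solving J·Δ = −F gives Δ = (-0.5606, -0.3880).
Then the next iterate is (p, q)₁ = (0.9394, 2.1120).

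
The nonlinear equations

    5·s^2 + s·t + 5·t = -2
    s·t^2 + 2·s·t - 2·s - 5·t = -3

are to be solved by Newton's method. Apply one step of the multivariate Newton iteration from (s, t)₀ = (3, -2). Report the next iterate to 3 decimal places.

At (3, -2): F = (31.000, 7.000).
Jacobian J = [[10·s + t, s + 5], [t^2 + 2·t - 2, 2·s·t + 2·s - 5]].
At the point, J = [[28.000, 8.000], [-2.000, -11.000]] (det J = -292.000).
Solving J·Δ = −F gives Δ = (-1.360, 0.884).
Then the next iterate is (s, t)₁ = (1.640, -1.116).

(1.640, -1.116)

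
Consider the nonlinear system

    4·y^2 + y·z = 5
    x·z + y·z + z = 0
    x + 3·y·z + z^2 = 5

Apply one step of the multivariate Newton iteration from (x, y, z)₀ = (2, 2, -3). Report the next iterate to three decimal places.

(4.856, 0.984, 1.104)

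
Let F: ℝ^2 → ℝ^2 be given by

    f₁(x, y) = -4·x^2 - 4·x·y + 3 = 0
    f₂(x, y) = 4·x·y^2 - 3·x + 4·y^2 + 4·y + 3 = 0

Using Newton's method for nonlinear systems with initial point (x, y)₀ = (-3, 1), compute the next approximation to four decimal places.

At (-3, 1): F = (-21.0000, 8.0000).
Jacobian J = [[-8·x - 4·y, -4·x], [4·y^2 - 3, 8·x·y + 8·y + 4]].
At the point, J = [[20.0000, 12.0000], [1.0000, -12.0000]] (det J = -252.0000).
Solving J·Δ = −F gives Δ = (0.6190, 0.7183).
Then the next iterate is (x, y)₁ = (-2.3810, 1.7183).

(-2.3810, 1.7183)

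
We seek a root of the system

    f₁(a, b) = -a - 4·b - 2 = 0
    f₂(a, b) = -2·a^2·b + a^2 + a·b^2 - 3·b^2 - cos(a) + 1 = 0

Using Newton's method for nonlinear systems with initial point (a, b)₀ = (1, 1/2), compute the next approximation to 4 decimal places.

At (1, 1/2): F = (-5.0000, -0.040302).
Jacobian J = [[-1, -4], [-4·a·b + 2·a + b^2 + sin(a), -2·a^2 + 2·a·b - 6·b]].
At the point, J = [[-1.0000, -4.0000], [1.091471, -4.0000]] (det J = 8.365884).
Solving J·Δ = −F gives Δ = (-2.3714, -0.6572).
Then the next iterate is (a, b)₁ = (-1.3714, -0.1572).

(-1.3714, -0.1572)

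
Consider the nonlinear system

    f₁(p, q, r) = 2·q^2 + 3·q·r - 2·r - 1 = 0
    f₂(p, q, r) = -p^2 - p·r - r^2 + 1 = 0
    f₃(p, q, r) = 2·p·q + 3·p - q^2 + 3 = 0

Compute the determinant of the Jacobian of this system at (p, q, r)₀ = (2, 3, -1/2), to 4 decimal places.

J = [[0, 4·q + 3·r, 3·q - 2], [-2·p - r, 0, -p - 2·r], [2·q + 3, 2·p - 2·q, 0]].
At the point, J = [[0.0000, 10.5000, 7.0000], [-3.5000, 0.0000, -1.0000], [9.0000, -2.0000, 0.0000]].
det J = -45.5000.

-45.5000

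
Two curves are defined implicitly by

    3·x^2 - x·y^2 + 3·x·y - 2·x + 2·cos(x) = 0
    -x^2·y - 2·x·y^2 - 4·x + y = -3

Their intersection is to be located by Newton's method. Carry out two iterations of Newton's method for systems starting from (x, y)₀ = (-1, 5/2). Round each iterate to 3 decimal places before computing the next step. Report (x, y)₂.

(0.545, 0.316)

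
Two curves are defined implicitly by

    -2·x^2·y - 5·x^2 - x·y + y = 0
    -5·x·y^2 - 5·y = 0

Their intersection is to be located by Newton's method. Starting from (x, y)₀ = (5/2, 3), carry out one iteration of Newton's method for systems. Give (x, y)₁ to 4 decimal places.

(1.4838, 1.9779)

At (5/2, 3): F = (-73.2500, -127.5000).
Jacobian J = [[-4·x·y - 10·x - y, -2·x^2 - x + 1], [-5·y^2, -10·x·y - 5]].
At the point, J = [[-58.0000, -14.0000], [-45.0000, -80.0000]] (det J = 4010.0000).
Solving J·Δ = −F gives Δ = (-1.0162, -1.0221).
Then the next iterate is (x, y)₁ = (1.4838, 1.9779).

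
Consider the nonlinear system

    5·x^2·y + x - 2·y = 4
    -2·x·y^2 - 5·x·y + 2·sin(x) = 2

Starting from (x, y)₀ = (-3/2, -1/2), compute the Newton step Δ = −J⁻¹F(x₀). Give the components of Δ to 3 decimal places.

(-1.038, 2.048)

At (-3/2, -1/2): F = (-10.125, -6.99499).
Jacobian J = [[10·x·y + 1, 5·x^2 - 2], [-2·y^2 - 5·y + 2·cos(x), -4·x·y - 5·x]].
At the point, J = [[8.500, 9.250], [2.14147, 4.500]] (det J = 18.44136).
Solving J·Δ = −F gives Δ = (-1.038, 2.048).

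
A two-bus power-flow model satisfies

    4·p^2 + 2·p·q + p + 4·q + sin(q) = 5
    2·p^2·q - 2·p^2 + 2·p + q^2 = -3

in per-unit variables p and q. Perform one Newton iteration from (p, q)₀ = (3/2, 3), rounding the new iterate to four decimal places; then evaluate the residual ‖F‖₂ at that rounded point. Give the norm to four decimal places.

At (3/2, 3): F = (26.641120, 24.0000).
Jacobian J = [[8·p + 2·q + 1, 2·p + cos(q) + 4], [4·p·q - 4·p + 2, 2·p^2 + 2·q]].
At the point, J = [[19.0000, 6.010008], [14.0000, 10.5000]] (det J = 115.359895).
Solving J·Δ = −F gives Δ = (-1.1745, -0.7197).
Then the next iterate is (p, q)₁ = (0.3255, 2.2803).
Re-evaluating at (0.3255, 2.2803): F = (7.113662, 9.122064), so ‖F‖₂ = 11.5679.

11.5679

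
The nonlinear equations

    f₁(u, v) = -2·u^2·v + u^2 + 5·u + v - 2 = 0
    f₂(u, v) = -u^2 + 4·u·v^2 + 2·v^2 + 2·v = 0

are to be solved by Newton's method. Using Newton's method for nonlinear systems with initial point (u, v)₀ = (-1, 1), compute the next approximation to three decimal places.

At (-1, 1): F = (-7.000, -1.000).
Jacobian J = [[-4·u·v + 2·u + 5, -2·u^2 + 1], [-2·u + 4·v^2, 8·u·v + 4·v + 2]].
At the point, J = [[7.000, -1.000], [6.000, -2.000]] (det J = -8.000).
Solving J·Δ = −F gives Δ = (1.625, 4.375).
Then the next iterate is (u, v)₁ = (0.625, 5.375).

(0.625, 5.375)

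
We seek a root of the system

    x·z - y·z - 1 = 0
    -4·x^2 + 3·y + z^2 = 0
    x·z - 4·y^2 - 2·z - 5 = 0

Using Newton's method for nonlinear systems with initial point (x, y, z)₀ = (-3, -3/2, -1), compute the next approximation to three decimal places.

At (-3, -3/2, -1): F = (0.500, -39.500, -9.000).
Jacobian J = [[z, -z, x - y], [-8·x, 3, 2·z], [z, -8·y, x - 2]].
At the point, J = [[-1.000, 1.000, -1.500], [24.000, 3.000, -2.000], [-1.000, 12.000, -5.000]] (det J = -323.500).
Solving J·Δ = −F gives Δ = (1.532, 0.818, -0.142).
Then the next iterate is (x, y, z)₁ = (-1.468, -0.682, -1.142).

(-1.468, -0.682, -1.142)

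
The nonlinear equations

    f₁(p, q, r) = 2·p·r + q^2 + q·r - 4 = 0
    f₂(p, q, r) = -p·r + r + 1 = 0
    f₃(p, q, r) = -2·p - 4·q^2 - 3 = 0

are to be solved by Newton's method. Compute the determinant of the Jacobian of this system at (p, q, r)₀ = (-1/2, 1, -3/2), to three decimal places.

-37.500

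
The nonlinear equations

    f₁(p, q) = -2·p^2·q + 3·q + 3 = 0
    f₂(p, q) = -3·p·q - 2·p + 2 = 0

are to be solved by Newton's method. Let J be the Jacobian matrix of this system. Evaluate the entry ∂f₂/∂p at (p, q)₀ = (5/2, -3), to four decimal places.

7.0000

∂f₂/∂p = -3·q - 2.
At (5/2, -3) this is 7.0000.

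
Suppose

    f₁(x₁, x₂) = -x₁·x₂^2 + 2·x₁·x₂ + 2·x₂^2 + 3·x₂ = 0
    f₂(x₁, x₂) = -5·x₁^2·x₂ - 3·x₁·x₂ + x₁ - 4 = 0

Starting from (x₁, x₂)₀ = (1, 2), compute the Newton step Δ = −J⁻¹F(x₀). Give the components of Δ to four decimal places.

(-0.2622, -1.5556)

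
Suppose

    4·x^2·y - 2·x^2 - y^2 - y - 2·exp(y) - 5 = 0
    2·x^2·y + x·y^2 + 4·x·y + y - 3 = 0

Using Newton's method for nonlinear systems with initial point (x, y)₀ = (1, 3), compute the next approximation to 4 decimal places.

(0.6721, 1.7554)

At (1, 3): F = (-47.171074, 27.0000).
Jacobian J = [[8·x·y - 4·x, 4·x^2 - 2·y - 2·exp(y) - 1], [4·x·y + y^2 + 4·y, 2·x^2 + 2·x·y + 4·x + 1]].
At the point, J = [[20.0000, -43.171074], [33.0000, 13.0000]] (det J = 1684.645437).
Solving J·Δ = −F gives Δ = (-0.3279, -1.2446).
Then the next iterate is (x, y)₁ = (0.6721, 1.7554).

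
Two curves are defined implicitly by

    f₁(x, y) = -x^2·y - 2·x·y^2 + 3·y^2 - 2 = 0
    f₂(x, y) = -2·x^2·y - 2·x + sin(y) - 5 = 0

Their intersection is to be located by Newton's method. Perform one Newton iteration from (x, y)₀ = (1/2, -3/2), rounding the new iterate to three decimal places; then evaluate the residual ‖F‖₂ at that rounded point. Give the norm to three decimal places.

230.144

At (1/2, -3/2): F = (2.875, -6.24749).
Jacobian J = [[-2·x·y - 2·y^2, -x^2 - 4·x·y + 6·y], [-4·x·y - 2, -2·x^2 + cos(y)]].
At the point, J = [[-3.000, -6.250], [1.000, -0.42926]] (det J = 7.53779).
Solving J·Δ = −F gives Δ = (5.344, -2.105).
Then the next iterate is (x, y)₁ = (5.844, -3.605).
Re-evaluating at (5.844, -3.605): F = (8.20971, 229.99734), so ‖F‖₂ = 230.144.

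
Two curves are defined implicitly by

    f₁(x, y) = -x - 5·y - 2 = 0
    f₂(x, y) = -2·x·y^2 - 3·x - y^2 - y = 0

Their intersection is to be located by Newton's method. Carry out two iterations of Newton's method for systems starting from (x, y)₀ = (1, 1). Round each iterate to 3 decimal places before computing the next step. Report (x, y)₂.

(0.596, -0.519)

At (1, 1): F = (-8.000, -7.000).
Jacobian J = [[-1, -5], [-2·y^2 - 3, -4·x·y - 2·y - 1]].
At the point, J = [[-1.000, -5.000], [-5.000, -7.000]] (det J = -18.000).
Solving J·Δ = −F gives Δ = (1.167, -1.833).
Then the next iterate is (x, y)₁ = (2.167, -0.833).
Round to (2.167, -0.833) and repeat: F = (-0.002, -9.36920), J = [[-1.000, -5.000], [-4.38778, 7.88644]].
Δ = (-1.571, 0.314), so (x, y)₂ = (0.596, -0.519).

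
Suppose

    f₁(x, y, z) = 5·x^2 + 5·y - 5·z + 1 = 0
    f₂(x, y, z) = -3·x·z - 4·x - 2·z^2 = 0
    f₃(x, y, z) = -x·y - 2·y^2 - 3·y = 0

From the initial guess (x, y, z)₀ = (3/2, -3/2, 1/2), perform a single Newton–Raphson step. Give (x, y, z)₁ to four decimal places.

(1.3959, -2.8959, -0.7581)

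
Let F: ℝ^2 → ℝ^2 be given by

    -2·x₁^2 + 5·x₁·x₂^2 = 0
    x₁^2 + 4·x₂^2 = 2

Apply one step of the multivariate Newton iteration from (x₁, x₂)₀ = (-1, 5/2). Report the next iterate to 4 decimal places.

(-0.9008, 1.3099)

At (-1, 5/2): F = (-33.2500, 24.0000).
Jacobian J = [[-4·x₁ + 5·x₂^2, 10·x₁·x₂], [2·x₁, 8·x₂]].
At the point, J = [[35.2500, -25.0000], [-2.0000, 20.0000]] (det J = 655.0000).
Solving J·Δ = −F gives Δ = (0.0992, -1.1901).
Then the next iterate is (x₁, x₂)₁ = (-0.9008, 1.3099).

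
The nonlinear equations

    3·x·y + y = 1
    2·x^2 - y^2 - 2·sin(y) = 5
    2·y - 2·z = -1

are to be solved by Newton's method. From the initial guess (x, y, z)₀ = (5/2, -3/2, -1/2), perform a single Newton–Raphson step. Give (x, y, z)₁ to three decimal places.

(1.469, -0.428, 0.072)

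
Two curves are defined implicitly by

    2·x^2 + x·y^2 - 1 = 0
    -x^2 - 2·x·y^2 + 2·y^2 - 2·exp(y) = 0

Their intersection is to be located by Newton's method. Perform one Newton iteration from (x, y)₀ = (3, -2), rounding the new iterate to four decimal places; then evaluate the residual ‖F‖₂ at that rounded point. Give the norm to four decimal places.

At (3, -2): F = (29.0000, -25.270671).
Jacobian J = [[4·x + y^2, 2·x·y], [-2·x - 2·y^2, -4·x·y + 4·y - 2·exp(y)]].
At the point, J = [[16.0000, -12.0000], [-14.0000, 15.729329]] (det J = 83.669271).
Solving J·Δ = −F gives Δ = (-1.8275, -0.0200).
Then the next iterate is (x, y)₁ = (1.1725, -2.0200).
Re-evaluating at (1.1725, -2.0200): F = (6.533781, -3.047805), so ‖F‖₂ = 7.2097.

7.2097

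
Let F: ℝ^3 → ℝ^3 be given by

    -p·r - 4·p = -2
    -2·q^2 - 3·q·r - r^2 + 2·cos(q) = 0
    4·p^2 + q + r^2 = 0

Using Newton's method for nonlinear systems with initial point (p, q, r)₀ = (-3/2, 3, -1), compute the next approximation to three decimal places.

At (-3/2, 3, -1): F = (6.500, -11.97998, 13.000).
Jacobian J = [[-r - 4, 0, -p], [0, -4·q - 3·r - 2·sin(q), -3·q - 2·r], [8·p, 1, 2·r]].
At the point, J = [[-3.000, 0.000, 1.500], [0.000, -9.28224, -7.000], [-12.000, 1.000, -2.000]] (det J = -243.77376).
Solving J·Δ = −F gives Δ = (1.350, -0.060, -1.632).
Then the next iterate is (p, q, r)₁ = (-0.150, 2.940, -2.632).

(-0.150, 2.940, -2.632)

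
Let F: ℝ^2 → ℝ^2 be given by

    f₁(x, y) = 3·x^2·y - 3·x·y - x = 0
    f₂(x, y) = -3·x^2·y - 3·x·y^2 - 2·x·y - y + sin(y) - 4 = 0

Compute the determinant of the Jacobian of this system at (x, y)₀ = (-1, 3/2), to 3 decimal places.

-98.026

J = [[6·x·y - 3·y - 1, 3·x^2 - 3·x], [-6·x·y - 3·y^2 - 2·y, -3·x^2 - 6·x·y - 2·x + cos(y) - 1]].
At the point, J = [[-14.500, 6.000], [-0.750, 7.07074]].
det J = -98.026.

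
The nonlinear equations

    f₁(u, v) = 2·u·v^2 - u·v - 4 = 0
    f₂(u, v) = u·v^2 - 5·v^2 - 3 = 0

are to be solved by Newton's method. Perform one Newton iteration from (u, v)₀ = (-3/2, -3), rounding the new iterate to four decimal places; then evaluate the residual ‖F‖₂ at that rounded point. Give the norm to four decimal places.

20.1673

At (-3/2, -3): F = (-35.5000, -61.5000).
Jacobian J = [[2·v^2 - v, 4·u·v - u], [v^2, 2·u·v - 10·v]].
At the point, J = [[21.0000, 19.5000], [9.0000, 39.0000]] (det J = 643.5000).
Solving J·Δ = −F gives Δ = (0.2879, 1.5105).
Then the next iterate is (u, v)₁ = (-1.2121, -1.4895).
Re-evaluating at (-1.2121, -1.4895): F = (-11.183778, -16.782229), so ‖F‖₂ = 20.1673.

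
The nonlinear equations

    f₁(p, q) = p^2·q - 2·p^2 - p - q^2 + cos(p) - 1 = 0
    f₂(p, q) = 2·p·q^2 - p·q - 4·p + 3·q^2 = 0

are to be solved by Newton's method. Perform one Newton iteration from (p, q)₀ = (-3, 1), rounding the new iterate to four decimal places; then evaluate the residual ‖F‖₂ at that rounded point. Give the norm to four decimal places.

637.0901

At (-3, 1): F = (-8.989992, 12.0000).
Jacobian J = [[2·p·q - 4·p - sin(p) - 1, p^2 - 2·q], [2·q^2 - q - 4, 4·p·q - p + 6·q]].
At the point, J = [[5.141120, 7.0000], [-3.0000, -3.0000]] (det J = 5.576640).
Solving J·Δ = −F gives Δ = (10.2266, -6.2266).
Then the next iterate is (p, q)₁ = (7.2266, -5.2266).
Re-evaluating at (7.2266, -5.2266): F = (-412.357055, 485.639278), so ‖F‖₂ = 637.0901.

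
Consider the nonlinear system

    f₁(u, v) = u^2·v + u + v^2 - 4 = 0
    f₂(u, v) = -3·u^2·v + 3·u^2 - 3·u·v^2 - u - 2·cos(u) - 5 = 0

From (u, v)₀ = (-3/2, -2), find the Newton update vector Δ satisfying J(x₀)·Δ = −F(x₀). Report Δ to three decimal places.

At (-3/2, -2): F = (-6.000, 34.60853).
Jacobian J = [[2·u·v + 1, u^2 + 2·v], [-6·u·v + 6·u - 3·v^2 + 2·sin(u) - 1, -3·u^2 - 6·u·v]].
At the point, J = [[7.000, -1.750], [-41.99499, -24.750]] (det J = -246.74123).
Solving J·Δ = −F gives Δ = (0.847, -0.039).

(0.847, -0.039)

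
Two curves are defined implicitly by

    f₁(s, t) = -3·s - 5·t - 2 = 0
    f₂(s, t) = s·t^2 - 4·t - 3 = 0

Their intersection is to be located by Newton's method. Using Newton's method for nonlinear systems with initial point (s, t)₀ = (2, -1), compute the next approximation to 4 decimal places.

(0.6552, -0.7931)

At (2, -1): F = (-3.0000, 3.0000).
Jacobian J = [[-3, -5], [t^2, 2·s·t - 4]].
At the point, J = [[-3.0000, -5.0000], [1.0000, -8.0000]] (det J = 29.0000).
Solving J·Δ = −F gives Δ = (-1.3448, 0.2069).
Then the next iterate is (s, t)₁ = (0.6552, -0.7931).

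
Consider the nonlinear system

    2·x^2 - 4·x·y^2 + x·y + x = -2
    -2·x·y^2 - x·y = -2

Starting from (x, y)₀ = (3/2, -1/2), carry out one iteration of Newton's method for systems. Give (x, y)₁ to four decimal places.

At (3/2, -1/2): F = (5.7500, 2.0000).
Jacobian J = [[4·x - 4·y^2 + y + 1, -8·x·y + x], [-2·y^2 - y, -4·x·y - x]].
At the point, J = [[5.5000, 7.5000], [0.0000, 1.5000]] (det J = 8.2500).
Solving J·Δ = −F gives Δ = (0.7727, -1.3333).
Then the next iterate is (x, y)₁ = (2.2727, -1.8333).

(2.2727, -1.8333)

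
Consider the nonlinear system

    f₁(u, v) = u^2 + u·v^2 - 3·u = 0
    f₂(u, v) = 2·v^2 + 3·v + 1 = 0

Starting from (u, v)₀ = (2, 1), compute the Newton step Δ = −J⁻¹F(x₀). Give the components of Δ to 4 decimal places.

At (2, 1): F = (0.0000, 6.0000).
Jacobian J = [[2·u + v^2 - 3, 2·u·v], [0, 4·v + 3]].
At the point, J = [[2.0000, 4.0000], [0.0000, 7.0000]] (det J = 14.0000).
Solving J·Δ = −F gives Δ = (1.7143, -0.8571).

(1.7143, -0.8571)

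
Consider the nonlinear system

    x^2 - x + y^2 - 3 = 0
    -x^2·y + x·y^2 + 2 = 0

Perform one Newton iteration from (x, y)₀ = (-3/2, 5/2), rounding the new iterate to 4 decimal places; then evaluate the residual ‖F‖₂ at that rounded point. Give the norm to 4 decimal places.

At (-3/2, 5/2): F = (7.0000, -13.0000).
Jacobian J = [[2·x - 1, 2·y], [-2·x·y + y^2, -x^2 + 2·x·y]].
At the point, J = [[-4.0000, 5.0000], [13.7500, -9.7500]] (det J = -29.7500).
Solving J·Δ = −F gives Δ = (-0.1092, -1.4874).
Then the next iterate is (x, y)₁ = (-1.6092, 1.0126).
Re-evaluating at (-1.6092, 1.0126): F = (2.224083, -2.272160), so ‖F‖₂ = 3.1795.

3.1795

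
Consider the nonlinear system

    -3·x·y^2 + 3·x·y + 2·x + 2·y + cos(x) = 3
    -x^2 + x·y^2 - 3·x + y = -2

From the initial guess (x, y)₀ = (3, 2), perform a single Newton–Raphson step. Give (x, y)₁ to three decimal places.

(1.849, 1.711)

At (3, 2): F = (-11.98999, -2.000).
Jacobian J = [[-3·y^2 + 3·y - sin(x) + 2, -6·x·y + 3·x + 2], [-2·x + y^2 - 3, 2·x·y + 1]].
At the point, J = [[-4.14112, -25.000], [-5.000, 13.000]] (det J = -178.83456).
Solving J·Δ = −F gives Δ = (-1.151, -0.289).
Then the next iterate is (x, y)₁ = (1.849, 1.711).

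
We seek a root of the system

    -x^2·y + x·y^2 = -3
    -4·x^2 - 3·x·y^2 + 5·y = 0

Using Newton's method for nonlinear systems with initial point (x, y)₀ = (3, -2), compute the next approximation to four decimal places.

At (3, -2): F = (33.0000, -82.0000).
Jacobian J = [[-2·x·y + y^2, -x^2 + 2·x·y], [-8·x - 3·y^2, -6·x·y + 5]].
At the point, J = [[16.0000, -21.0000], [-36.0000, 41.0000]] (det J = -100.0000).
Solving J·Δ = −F gives Δ = (-3.6900, -1.2400).
Then the next iterate is (x, y)₁ = (-0.6900, -3.2400).

(-0.6900, -3.2400)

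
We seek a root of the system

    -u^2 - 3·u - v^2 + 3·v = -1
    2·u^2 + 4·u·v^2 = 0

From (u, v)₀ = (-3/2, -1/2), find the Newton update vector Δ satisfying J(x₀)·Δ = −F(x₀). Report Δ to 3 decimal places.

(0.150, -0.375)

At (-3/2, -1/2): F = (1.500, 3.000).
Jacobian J = [[-2·u - 3, -2·v + 3], [4·u + 4·v^2, 8·u·v]].
At the point, J = [[0.000, 4.000], [-5.000, 6.000]] (det J = 20.000).
Solving J·Δ = −F gives Δ = (0.150, -0.375).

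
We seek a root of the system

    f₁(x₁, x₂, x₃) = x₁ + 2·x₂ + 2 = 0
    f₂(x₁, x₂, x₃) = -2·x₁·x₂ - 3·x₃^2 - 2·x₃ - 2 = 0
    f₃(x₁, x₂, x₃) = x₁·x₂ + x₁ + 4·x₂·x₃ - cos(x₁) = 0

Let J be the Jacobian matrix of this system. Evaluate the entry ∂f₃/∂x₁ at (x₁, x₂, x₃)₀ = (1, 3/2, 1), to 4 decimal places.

∂f₃/∂x₁ = x₂ + sin(x₁) + 1.
At (1, 3/2, 1) this is 3.3415.

3.3415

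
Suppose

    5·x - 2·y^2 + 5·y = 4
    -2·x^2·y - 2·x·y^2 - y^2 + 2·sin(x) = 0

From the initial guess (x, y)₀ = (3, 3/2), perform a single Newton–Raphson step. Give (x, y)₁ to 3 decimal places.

(0.319, 2.094)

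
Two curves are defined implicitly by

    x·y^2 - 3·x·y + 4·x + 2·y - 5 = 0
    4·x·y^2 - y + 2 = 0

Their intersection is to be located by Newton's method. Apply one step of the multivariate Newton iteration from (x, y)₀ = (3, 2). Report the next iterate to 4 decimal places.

At (3, 2): F = (5.0000, 48.0000).
Jacobian J = [[y^2 - 3·y + 4, 2·x·y - 3·x + 2], [4·y^2, 8·x·y - 1]].
At the point, J = [[2.0000, 5.0000], [16.0000, 47.0000]] (det J = 14.0000).
Solving J·Δ = −F gives Δ = (0.3571, -1.1429).
Then the next iterate is (x, y)₁ = (3.3571, 0.8571).

(3.3571, 0.8571)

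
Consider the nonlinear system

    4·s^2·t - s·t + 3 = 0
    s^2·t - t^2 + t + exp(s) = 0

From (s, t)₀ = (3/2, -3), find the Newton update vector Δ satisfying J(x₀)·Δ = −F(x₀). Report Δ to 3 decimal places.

(-0.270, 1.410)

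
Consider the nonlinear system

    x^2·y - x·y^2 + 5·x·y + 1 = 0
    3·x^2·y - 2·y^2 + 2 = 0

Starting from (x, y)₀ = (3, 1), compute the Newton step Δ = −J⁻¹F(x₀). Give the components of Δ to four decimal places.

(0.2128, -1.3404)

At (3, 1): F = (22.0000, 27.0000).
Jacobian J = [[2·x·y - y^2 + 5·y, x^2 - 2·x·y + 5·x], [6·x·y, 3·x^2 - 4·y]].
At the point, J = [[10.0000, 18.0000], [18.0000, 23.0000]] (det J = -94.0000).
Solving J·Δ = −F gives Δ = (0.2128, -1.3404).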